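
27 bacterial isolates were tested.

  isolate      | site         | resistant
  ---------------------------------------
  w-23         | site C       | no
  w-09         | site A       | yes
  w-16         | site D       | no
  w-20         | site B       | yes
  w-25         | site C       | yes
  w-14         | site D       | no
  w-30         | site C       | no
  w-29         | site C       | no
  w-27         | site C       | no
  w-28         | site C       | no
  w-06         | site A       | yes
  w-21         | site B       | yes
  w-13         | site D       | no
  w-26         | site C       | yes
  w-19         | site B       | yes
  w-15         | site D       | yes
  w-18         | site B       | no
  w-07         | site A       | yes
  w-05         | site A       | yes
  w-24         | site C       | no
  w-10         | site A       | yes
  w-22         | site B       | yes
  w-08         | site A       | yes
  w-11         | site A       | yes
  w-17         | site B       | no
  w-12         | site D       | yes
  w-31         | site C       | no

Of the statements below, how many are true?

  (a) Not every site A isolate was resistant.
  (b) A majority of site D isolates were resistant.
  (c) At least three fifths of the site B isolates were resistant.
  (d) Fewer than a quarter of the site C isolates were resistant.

2

(a) site A: |A| = 7, |A ∩ B| = 7; needs A ⊄ B (|A ∖ B| ≥ 1) — false.
(b) site D: |A| = 5, |A ∩ B| = 2; needs |A ∩ B| > |A ∖ B| — false.
(c) site B: |A| = 6, |A ∩ B| = 4; needs |A ∩ B| / |A| ≥ 3/5 — true.
(d) site C: |A| = 9, |A ∩ B| = 2; needs |A ∩ B| / |A| < 1/4 — true.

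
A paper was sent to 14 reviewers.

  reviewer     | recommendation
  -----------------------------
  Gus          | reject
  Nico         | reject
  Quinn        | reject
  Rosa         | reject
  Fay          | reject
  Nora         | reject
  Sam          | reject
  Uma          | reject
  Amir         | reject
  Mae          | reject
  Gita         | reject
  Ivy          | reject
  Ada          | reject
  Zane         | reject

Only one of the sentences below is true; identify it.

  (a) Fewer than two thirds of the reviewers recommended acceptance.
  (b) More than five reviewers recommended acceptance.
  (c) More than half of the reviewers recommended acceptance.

(a)

|A| = 14, |A ∩ B| = 0, |A ∖ B| = 14.
(a) requires |A ∩ B| / |A| < 2/3: true.
(b) requires |A ∩ B| > 5: false.
(c) requires |A ∩ B| > |A ∖ B|: false.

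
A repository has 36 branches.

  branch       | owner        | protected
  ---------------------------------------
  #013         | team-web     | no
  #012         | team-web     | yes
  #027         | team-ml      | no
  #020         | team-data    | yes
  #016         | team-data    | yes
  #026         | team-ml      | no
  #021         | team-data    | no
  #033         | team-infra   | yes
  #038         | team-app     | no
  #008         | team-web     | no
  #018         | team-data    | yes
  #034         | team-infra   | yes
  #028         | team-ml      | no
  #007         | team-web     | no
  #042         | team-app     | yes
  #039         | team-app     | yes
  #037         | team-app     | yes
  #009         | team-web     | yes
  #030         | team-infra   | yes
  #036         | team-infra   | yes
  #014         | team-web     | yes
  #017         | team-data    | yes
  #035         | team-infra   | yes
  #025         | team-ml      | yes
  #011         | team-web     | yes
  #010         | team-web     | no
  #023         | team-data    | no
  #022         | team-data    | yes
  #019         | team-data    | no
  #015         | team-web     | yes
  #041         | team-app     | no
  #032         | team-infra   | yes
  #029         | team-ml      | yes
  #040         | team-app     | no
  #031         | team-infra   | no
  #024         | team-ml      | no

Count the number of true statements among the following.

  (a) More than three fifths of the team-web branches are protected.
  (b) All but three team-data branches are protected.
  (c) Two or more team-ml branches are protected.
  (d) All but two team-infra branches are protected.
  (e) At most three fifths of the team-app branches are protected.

3

(a) team-web: |A| = 9, |A ∩ B| = 5; needs |A ∩ B| / |A| > 3/5 — false.
(b) team-data: |A| = 8, |A ∩ B| = 5; needs |A ∖ B| = 3 — true.
(c) team-ml: |A| = 6, |A ∩ B| = 2; needs |A ∩ B| ≥ 2 — true.
(d) team-infra: |A| = 7, |A ∩ B| = 6; needs |A ∖ B| = 2 — false.
(e) team-app: |A| = 6, |A ∩ B| = 3; needs |A ∩ B| / |A| ≤ 3/5 — true.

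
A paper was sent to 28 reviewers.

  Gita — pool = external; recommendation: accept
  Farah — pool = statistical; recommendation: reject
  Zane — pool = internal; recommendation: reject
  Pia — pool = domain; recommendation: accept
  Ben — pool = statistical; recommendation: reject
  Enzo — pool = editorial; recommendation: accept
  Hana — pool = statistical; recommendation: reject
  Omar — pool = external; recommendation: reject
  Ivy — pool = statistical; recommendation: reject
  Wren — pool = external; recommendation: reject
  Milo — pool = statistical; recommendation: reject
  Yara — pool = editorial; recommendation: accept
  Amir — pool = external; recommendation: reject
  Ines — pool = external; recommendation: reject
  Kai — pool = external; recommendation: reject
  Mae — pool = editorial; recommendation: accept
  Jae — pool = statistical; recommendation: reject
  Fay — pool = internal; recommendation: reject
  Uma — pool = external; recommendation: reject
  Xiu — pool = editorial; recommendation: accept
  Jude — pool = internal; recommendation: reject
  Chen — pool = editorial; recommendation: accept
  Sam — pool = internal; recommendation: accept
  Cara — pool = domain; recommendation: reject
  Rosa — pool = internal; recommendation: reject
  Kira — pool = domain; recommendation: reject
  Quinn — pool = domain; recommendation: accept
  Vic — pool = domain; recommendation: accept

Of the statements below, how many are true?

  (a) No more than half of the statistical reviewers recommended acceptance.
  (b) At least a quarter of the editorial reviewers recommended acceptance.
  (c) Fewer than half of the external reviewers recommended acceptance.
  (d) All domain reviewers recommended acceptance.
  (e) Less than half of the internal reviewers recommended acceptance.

4

(a) statistical: |A| = 6, |A ∩ B| = 0; needs |A ∩ B| ≤ |A ∖ B| — true.
(b) editorial: |A| = 5, |A ∩ B| = 5; needs |A ∩ B| / |A| ≥ 1/4 — true.
(c) external: |A| = 7, |A ∩ B| = 1; needs |A ∩ B| < |A ∖ B| — true.
(d) domain: |A| = 5, |A ∩ B| = 3; needs A ⊆ B, i.e. every element of A is in B (|A ∖ B| = 0) — false.
(e) internal: |A| = 5, |A ∩ B| = 1; needs |A ∩ B| < |A ∖ B| — true.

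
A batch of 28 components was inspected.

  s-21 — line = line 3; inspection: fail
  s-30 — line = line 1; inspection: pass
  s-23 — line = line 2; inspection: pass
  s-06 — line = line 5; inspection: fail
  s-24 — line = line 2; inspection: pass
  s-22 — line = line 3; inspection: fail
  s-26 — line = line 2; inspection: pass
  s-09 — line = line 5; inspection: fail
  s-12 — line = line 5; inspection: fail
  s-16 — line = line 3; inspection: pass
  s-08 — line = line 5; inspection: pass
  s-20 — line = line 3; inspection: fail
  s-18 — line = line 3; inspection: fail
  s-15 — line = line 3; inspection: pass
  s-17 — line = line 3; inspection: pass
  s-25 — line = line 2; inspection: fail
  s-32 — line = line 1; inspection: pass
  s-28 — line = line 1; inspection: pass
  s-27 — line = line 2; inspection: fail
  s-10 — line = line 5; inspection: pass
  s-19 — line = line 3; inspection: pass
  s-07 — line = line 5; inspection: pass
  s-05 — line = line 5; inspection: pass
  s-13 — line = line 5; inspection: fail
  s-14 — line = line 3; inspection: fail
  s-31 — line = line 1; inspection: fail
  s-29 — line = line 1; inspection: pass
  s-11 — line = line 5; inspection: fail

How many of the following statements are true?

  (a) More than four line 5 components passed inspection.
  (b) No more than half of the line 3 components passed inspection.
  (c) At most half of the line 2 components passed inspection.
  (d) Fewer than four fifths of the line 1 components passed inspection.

(a) line 5: |A| = 9, |A ∩ B| = 4; needs |A ∩ B| > 4 — false.
(b) line 3: |A| = 9, |A ∩ B| = 4; needs |A ∩ B| ≤ |A ∖ B| — true.
(c) line 2: |A| = 5, |A ∩ B| = 3; needs |A ∩ B| ≤ |A ∖ B| — false.
(d) line 1: |A| = 5, |A ∩ B| = 4; needs |A ∩ B| / |A| < 4/5 — false.

1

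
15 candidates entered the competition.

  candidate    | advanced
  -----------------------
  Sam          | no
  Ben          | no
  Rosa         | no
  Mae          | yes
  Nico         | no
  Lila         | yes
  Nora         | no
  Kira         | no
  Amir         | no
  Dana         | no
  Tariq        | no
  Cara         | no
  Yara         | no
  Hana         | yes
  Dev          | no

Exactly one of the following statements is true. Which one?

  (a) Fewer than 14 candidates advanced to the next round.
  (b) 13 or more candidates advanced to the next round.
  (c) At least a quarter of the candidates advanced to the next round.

|A| = 15, |A ∩ B| = 3, |A ∖ B| = 12.
(a) requires |A ∩ B| < 14: true.
(b) requires |A ∩ B| ≥ 13: false.
(c) requires |A ∩ B| / |A| ≥ 1/4: false.

(a)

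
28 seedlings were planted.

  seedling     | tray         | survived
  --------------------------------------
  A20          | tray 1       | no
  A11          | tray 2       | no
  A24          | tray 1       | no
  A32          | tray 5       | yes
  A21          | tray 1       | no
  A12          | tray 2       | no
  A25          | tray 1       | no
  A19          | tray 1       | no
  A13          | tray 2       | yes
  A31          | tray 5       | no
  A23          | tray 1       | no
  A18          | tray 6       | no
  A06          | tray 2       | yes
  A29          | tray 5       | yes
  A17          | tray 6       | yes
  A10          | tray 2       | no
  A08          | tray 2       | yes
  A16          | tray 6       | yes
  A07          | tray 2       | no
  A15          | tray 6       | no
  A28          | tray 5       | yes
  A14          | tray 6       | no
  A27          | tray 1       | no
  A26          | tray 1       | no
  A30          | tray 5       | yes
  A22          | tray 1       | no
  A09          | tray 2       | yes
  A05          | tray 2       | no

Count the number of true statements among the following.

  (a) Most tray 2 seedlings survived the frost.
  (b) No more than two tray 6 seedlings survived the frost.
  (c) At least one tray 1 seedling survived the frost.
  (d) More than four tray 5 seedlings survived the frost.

1

(a) tray 2: |A| = 9, |A ∩ B| = 4; needs |A ∩ B| > |A ∖ B| — false.
(b) tray 6: |A| = 5, |A ∩ B| = 2; needs |A ∩ B| ≤ 2 — true.
(c) tray 1: |A| = 9, |A ∩ B| = 0; needs A ∩ B ≠ ∅ (|A ∩ B| ≥ 1) — false.
(d) tray 5: |A| = 5, |A ∩ B| = 4; needs |A ∩ B| > 4 — false.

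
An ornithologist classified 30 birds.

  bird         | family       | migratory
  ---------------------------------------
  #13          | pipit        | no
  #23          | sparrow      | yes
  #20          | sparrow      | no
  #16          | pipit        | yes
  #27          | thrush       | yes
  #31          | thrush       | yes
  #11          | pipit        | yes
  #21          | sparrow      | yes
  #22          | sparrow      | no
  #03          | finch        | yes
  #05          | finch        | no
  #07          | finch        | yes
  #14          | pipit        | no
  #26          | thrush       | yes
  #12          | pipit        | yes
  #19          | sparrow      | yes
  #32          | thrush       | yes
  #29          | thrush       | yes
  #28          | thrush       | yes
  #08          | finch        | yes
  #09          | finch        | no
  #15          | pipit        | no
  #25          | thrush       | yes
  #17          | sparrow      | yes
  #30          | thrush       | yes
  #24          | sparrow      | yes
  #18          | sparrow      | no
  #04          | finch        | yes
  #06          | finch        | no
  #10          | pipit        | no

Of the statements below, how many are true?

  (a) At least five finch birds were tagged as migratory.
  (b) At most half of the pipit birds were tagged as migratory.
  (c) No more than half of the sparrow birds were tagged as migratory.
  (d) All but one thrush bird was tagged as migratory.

1

(a) finch: |A| = 7, |A ∩ B| = 4; needs |A ∩ B| ≥ 5 — false.
(b) pipit: |A| = 7, |A ∩ B| = 3; needs |A ∩ B| ≤ |A ∖ B| — true.
(c) sparrow: |A| = 8, |A ∩ B| = 5; needs |A ∩ B| ≤ |A ∖ B| — false.
(d) thrush: |A| = 8, |A ∩ B| = 8; needs |A ∖ B| = 1 — false.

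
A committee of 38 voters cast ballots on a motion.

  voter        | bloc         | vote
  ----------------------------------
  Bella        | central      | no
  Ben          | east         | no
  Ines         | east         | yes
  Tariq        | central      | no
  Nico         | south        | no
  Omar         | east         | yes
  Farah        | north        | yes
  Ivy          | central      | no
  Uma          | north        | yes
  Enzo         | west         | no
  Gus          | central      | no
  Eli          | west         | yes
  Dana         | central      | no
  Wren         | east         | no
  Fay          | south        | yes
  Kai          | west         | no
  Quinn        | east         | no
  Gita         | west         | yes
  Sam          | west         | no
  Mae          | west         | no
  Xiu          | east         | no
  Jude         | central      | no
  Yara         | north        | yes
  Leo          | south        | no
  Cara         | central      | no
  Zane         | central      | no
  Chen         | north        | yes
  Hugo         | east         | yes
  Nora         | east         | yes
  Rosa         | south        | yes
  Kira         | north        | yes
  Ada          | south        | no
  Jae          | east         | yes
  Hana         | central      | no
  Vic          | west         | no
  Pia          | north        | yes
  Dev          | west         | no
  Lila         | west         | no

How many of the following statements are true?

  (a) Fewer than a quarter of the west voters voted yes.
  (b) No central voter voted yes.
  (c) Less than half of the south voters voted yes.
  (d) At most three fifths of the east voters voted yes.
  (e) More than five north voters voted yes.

5

(a) west: |A| = 9, |A ∩ B| = 2; needs |A ∩ B| / |A| < 1/4 — true.
(b) central: |A| = 9, |A ∩ B| = 0; needs A ∩ B = ∅ (|A ∩ B| = 0) — true.
(c) south: |A| = 5, |A ∩ B| = 2; needs |A ∩ B| < |A ∖ B| — true.
(d) east: |A| = 9, |A ∩ B| = 5; needs |A ∩ B| / |A| ≤ 3/5 — true.
(e) north: |A| = 6, |A ∩ B| = 6; needs |A ∩ B| > 5 — true.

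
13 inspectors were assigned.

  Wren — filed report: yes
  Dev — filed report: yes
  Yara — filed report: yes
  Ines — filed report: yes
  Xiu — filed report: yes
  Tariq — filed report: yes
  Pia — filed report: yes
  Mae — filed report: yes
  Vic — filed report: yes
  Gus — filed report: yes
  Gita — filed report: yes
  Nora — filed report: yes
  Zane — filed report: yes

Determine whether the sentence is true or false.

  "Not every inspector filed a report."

False

Truth condition: A ⊄ B (|A ∖ B| ≥ 1).
A (the restrictor) = {Wren, Dev, Yara, Ines, Xiu, Tariq, Pia, Mae, Vic, Gus, Gita, Nora, Zane}, |A| = 13.
A ∖ B = {}, so |A ∖ B| = 0.
So the statement is false.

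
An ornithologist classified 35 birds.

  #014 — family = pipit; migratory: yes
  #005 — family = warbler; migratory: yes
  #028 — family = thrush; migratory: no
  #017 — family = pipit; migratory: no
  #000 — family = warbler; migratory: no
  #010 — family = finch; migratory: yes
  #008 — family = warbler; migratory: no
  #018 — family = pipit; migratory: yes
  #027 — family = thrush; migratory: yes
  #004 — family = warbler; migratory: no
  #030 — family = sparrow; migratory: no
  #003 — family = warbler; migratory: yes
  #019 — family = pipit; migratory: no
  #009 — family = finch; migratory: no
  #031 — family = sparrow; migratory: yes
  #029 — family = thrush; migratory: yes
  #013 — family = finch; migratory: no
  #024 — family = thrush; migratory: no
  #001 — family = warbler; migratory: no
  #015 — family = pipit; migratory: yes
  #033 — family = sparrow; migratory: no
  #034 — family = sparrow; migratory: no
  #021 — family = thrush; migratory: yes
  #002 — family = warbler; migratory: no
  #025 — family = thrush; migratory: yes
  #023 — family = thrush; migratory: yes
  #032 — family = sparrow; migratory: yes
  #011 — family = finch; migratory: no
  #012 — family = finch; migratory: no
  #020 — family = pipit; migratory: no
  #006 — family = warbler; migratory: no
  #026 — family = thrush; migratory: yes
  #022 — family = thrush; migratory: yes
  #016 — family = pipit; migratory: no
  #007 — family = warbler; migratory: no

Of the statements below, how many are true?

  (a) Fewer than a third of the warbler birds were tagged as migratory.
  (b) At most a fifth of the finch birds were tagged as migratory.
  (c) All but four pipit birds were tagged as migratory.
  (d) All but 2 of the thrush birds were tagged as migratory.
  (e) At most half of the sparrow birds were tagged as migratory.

5

(a) warbler: |A| = 9, |A ∩ B| = 2; needs |A ∩ B| / |A| < 1/3 — true.
(b) finch: |A| = 5, |A ∩ B| = 1; needs |A ∩ B| / |A| ≤ 1/5 — true.
(c) pipit: |A| = 7, |A ∩ B| = 3; needs |A ∖ B| = 4 — true.
(d) thrush: |A| = 9, |A ∩ B| = 7; needs |A ∖ B| = 2 — true.
(e) sparrow: |A| = 5, |A ∩ B| = 2; needs |A ∩ B| ≤ |A ∖ B| — true.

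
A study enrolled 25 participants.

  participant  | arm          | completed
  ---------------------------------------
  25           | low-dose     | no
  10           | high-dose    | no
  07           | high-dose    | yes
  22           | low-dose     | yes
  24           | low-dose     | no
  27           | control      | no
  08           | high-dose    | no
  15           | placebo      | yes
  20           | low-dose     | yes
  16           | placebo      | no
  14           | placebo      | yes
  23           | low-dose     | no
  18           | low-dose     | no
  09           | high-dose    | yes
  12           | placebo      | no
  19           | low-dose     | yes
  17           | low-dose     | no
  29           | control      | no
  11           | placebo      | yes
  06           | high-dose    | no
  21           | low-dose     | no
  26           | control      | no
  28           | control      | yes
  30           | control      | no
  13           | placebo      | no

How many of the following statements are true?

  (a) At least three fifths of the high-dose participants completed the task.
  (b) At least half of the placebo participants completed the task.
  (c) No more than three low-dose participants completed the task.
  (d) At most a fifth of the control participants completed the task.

(a) high-dose: |A| = 5, |A ∩ B| = 2; needs |A ∩ B| / |A| ≥ 3/5 — false.
(b) placebo: |A| = 6, |A ∩ B| = 3; needs |A ∩ B| ≥ |A ∖ B| — true.
(c) low-dose: |A| = 9, |A ∩ B| = 3; needs |A ∩ B| ≤ 3 — true.
(d) control: |A| = 5, |A ∩ B| = 1; needs |A ∩ B| / |A| ≤ 1/5 — true.

3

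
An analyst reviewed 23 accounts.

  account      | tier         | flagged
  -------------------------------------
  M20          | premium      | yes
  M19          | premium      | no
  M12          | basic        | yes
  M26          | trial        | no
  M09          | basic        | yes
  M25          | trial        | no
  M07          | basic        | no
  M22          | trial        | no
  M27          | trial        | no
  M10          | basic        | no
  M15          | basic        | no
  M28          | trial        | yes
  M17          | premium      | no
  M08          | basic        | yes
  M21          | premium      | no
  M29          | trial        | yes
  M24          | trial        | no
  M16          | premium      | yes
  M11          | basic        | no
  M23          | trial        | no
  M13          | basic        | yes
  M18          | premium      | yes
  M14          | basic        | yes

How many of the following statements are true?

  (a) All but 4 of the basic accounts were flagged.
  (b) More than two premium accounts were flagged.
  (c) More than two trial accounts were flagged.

(a) basic: |A| = 9, |A ∩ B| = 5; needs |A ∖ B| = 4 — true.
(b) premium: |A| = 6, |A ∩ B| = 3; needs |A ∩ B| > 2 — true.
(c) trial: |A| = 8, |A ∩ B| = 2; needs |A ∩ B| > 2 — false.

2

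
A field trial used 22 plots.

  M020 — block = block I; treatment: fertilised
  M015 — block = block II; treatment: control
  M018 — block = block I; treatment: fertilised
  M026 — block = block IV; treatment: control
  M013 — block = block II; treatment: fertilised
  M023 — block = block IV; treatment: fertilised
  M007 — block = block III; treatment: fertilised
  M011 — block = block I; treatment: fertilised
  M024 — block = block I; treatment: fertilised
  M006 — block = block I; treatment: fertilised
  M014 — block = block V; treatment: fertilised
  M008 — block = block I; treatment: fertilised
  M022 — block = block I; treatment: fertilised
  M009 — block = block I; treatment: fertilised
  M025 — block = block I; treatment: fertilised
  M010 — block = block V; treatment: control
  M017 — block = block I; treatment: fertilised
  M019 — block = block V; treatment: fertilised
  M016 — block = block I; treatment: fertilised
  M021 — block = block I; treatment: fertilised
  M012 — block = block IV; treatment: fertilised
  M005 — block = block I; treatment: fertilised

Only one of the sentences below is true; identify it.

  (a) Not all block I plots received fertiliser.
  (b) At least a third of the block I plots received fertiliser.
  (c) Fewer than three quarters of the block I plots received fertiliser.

(b)

|A| = 13, |A ∩ B| = 13, |A ∖ B| = 0.
(a) requires A ⊄ B (|A ∖ B| ≥ 1): false.
(b) requires |A ∩ B| / |A| ≥ 1/3: true.
(c) requires |A ∩ B| / |A| < 3/4: false.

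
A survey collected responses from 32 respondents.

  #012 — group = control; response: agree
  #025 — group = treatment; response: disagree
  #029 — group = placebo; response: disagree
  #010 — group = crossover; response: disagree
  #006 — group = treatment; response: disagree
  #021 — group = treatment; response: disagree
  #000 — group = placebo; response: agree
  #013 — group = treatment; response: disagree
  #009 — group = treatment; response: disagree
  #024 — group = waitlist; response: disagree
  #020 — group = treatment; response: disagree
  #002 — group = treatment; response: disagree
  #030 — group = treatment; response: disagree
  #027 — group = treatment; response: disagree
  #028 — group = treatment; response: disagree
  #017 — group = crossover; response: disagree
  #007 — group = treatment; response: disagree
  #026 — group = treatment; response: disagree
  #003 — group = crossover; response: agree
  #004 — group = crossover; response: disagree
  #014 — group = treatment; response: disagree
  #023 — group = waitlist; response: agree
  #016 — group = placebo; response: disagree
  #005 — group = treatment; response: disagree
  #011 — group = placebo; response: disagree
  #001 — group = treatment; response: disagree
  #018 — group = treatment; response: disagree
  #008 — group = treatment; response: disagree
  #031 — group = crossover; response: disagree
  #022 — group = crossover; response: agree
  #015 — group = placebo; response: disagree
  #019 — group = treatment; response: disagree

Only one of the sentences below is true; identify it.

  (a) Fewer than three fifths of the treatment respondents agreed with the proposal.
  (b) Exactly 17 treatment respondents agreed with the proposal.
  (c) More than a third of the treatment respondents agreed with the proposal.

(a)

|A| = 18, |A ∩ B| = 0, |A ∖ B| = 18.
(a) requires |A ∩ B| / |A| < 3/5: true.
(b) requires |A ∩ B| = 17: false.
(c) requires |A ∩ B| / |A| > 1/3: false.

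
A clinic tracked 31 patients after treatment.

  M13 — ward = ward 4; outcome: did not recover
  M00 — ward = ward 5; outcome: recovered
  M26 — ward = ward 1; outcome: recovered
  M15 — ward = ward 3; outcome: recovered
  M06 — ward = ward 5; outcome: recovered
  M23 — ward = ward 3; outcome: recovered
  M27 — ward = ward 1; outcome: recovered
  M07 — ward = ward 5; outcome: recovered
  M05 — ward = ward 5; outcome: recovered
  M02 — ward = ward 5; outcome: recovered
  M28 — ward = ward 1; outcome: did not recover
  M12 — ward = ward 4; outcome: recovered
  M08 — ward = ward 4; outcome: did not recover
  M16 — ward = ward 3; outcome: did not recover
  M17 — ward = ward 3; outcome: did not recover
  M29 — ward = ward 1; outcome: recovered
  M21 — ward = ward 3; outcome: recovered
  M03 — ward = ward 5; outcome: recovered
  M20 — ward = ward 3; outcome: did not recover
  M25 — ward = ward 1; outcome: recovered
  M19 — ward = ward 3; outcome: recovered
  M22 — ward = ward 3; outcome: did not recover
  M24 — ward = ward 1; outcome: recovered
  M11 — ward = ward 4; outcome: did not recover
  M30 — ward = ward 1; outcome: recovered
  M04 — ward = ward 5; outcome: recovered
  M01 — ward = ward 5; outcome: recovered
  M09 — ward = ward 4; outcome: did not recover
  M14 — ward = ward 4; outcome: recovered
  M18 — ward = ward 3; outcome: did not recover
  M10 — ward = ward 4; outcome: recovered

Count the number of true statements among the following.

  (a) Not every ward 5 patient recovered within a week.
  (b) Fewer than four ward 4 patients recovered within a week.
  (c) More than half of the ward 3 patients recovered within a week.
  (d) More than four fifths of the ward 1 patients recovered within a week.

2

(a) ward 5: |A| = 8, |A ∩ B| = 8; needs A ⊄ B (|A ∖ B| ≥ 1) — false.
(b) ward 4: |A| = 7, |A ∩ B| = 3; needs |A ∩ B| < 4 — true.
(c) ward 3: |A| = 9, |A ∩ B| = 4; needs |A ∩ B| > |A ∖ B| — false.
(d) ward 1: |A| = 7, |A ∩ B| = 6; needs |A ∩ B| / |A| > 4/5 — true.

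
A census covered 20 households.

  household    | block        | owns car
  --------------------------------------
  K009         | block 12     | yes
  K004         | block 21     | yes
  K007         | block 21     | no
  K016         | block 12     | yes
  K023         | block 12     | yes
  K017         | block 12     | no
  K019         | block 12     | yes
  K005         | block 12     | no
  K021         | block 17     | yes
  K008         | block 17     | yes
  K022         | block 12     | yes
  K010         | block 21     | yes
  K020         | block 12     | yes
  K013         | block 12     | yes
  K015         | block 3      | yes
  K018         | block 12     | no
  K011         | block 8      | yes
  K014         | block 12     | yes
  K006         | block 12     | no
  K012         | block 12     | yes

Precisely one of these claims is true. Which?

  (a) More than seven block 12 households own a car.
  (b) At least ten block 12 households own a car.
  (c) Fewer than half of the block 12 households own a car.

|A| = 13, |A ∩ B| = 9, |A ∖ B| = 4.
(a) requires |A ∩ B| > 7: true.
(b) requires |A ∩ B| ≥ 10: false.
(c) requires |A ∩ B| < |A ∖ B|: false.

(a)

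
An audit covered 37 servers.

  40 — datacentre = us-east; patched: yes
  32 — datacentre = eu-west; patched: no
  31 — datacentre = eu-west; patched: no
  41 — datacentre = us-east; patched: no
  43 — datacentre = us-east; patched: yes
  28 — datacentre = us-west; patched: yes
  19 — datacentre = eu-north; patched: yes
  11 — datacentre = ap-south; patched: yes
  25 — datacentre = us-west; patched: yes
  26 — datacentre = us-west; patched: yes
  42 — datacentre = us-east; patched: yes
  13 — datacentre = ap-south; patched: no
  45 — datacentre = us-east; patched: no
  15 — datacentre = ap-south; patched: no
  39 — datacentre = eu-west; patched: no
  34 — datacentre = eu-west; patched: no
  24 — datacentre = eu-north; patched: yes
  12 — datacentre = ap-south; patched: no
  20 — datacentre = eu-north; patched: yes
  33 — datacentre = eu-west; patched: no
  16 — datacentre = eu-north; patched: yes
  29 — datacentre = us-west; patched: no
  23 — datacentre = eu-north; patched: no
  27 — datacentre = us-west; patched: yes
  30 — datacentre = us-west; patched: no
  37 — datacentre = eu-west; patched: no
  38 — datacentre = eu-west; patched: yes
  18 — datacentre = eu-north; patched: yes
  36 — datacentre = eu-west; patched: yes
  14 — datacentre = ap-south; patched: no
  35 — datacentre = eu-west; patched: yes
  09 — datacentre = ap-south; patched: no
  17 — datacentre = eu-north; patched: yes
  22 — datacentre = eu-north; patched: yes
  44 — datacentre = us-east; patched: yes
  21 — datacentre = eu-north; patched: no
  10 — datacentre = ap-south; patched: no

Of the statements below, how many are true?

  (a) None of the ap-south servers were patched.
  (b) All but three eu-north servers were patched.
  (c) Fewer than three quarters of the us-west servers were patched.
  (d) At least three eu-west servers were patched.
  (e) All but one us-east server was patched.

2

(a) ap-south: |A| = 7, |A ∩ B| = 1; needs A ∩ B = ∅ (|A ∩ B| = 0) — false.
(b) eu-north: |A| = 9, |A ∩ B| = 7; needs |A ∖ B| = 3 — false.
(c) us-west: |A| = 6, |A ∩ B| = 4; needs |A ∩ B| / |A| < 3/4 — true.
(d) eu-west: |A| = 9, |A ∩ B| = 3; needs |A ∩ B| ≥ 3 — true.
(e) us-east: |A| = 6, |A ∩ B| = 4; needs |A ∖ B| = 1 — false.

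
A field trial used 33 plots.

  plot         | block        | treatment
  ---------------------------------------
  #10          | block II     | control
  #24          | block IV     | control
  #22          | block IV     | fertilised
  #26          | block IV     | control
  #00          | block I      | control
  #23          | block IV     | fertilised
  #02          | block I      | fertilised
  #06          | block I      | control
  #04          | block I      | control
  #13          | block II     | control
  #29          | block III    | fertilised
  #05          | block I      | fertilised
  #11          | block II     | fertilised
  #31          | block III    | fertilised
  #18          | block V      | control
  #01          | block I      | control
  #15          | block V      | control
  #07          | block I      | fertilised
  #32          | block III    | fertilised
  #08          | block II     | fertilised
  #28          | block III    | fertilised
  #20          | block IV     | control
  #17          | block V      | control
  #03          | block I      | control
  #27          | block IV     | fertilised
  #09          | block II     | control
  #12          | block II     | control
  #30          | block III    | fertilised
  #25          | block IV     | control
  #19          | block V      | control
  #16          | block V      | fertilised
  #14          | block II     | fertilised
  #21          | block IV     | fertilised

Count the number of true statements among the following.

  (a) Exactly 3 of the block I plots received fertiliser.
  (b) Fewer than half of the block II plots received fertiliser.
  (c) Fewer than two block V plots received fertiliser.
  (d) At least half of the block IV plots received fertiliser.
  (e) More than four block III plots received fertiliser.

5

(a) block I: |A| = 8, |A ∩ B| = 3; needs |A ∩ B| = 3 — true.
(b) block II: |A| = 7, |A ∩ B| = 3; needs |A ∩ B| < |A ∖ B| — true.
(c) block V: |A| = 5, |A ∩ B| = 1; needs |A ∩ B| < 2 — true.
(d) block IV: |A| = 8, |A ∩ B| = 4; needs |A ∩ B| ≥ |A ∖ B| — true.
(e) block III: |A| = 5, |A ∩ B| = 5; needs |A ∩ B| > 4 — true.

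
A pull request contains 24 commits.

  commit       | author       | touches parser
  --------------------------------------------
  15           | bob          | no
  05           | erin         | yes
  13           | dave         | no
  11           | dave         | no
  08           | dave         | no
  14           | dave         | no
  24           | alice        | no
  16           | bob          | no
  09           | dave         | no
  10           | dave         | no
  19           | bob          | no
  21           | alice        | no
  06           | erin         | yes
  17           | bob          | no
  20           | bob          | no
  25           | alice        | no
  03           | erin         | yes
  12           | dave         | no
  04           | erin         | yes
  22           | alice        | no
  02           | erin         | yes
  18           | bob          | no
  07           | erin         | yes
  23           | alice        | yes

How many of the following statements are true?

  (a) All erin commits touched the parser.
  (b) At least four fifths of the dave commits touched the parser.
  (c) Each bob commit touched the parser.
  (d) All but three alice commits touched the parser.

(a) erin: |A| = 6, |A ∩ B| = 6; needs A ⊆ B, i.e. every element of A is in B (|A ∖ B| = 0) — true.
(b) dave: |A| = 7, |A ∩ B| = 0; needs |A ∩ B| / |A| ≥ 4/5 — false.
(c) bob: |A| = 6, |A ∩ B| = 0; needs A ⊆ B, i.e. every element of A is in B (|A ∖ B| = 0) — false.
(d) alice: |A| = 5, |A ∩ B| = 1; needs |A ∖ B| = 3 — false.

1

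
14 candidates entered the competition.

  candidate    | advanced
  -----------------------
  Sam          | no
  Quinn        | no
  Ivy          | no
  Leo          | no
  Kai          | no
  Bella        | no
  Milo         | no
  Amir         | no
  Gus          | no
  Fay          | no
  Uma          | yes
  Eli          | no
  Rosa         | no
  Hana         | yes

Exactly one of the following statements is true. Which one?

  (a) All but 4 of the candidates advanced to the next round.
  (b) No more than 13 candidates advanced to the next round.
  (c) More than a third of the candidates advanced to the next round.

(b)

|A| = 14, |A ∩ B| = 2, |A ∖ B| = 12.
(a) requires |A ∖ B| = 4: false.
(b) requires |A ∩ B| ≤ 13: true.
(c) requires |A ∩ B| / |A| > 1/3: false.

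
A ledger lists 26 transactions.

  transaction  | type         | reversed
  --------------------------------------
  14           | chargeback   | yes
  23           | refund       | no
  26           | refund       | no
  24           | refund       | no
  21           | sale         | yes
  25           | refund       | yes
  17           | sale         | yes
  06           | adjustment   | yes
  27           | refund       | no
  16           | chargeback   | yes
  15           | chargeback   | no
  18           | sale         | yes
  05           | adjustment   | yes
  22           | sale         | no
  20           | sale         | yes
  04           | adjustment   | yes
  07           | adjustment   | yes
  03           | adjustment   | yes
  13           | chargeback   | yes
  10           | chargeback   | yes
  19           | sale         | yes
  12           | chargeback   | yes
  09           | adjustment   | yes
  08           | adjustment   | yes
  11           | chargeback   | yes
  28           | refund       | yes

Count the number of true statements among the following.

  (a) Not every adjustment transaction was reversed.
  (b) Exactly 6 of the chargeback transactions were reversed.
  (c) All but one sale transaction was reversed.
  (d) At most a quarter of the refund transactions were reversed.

(a) adjustment: |A| = 7, |A ∩ B| = 7; needs A ⊄ B (|A ∖ B| ≥ 1) — false.
(b) chargeback: |A| = 7, |A ∩ B| = 6; needs |A ∩ B| = 6 — true.
(c) sale: |A| = 6, |A ∩ B| = 5; needs |A ∖ B| = 1 — true.
(d) refund: |A| = 6, |A ∩ B| = 2; needs |A ∩ B| / |A| ≤ 1/4 — false.

2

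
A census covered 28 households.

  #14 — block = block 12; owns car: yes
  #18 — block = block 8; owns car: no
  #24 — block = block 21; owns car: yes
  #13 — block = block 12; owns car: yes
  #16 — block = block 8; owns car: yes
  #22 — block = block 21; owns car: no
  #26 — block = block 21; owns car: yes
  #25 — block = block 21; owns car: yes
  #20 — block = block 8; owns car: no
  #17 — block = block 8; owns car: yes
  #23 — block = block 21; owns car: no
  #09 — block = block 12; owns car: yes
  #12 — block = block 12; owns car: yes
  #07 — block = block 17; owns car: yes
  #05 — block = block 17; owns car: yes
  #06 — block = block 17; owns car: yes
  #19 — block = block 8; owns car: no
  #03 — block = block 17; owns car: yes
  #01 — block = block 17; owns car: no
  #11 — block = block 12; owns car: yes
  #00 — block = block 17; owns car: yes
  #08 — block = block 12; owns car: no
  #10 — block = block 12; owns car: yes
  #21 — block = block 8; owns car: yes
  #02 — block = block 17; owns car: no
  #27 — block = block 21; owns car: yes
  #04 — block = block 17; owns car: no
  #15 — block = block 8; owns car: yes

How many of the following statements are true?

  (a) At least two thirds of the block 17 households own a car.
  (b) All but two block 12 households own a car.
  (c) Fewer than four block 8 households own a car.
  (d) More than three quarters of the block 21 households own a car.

0

(a) block 17: |A| = 8, |A ∩ B| = 5; needs |A ∩ B| / |A| ≥ 2/3 — false.
(b) block 12: |A| = 7, |A ∩ B| = 6; needs |A ∖ B| = 2 — false.
(c) block 8: |A| = 7, |A ∩ B| = 4; needs |A ∩ B| < 4 — false.
(d) block 21: |A| = 6, |A ∩ B| = 4; needs |A ∩ B| / |A| > 3/4 — false.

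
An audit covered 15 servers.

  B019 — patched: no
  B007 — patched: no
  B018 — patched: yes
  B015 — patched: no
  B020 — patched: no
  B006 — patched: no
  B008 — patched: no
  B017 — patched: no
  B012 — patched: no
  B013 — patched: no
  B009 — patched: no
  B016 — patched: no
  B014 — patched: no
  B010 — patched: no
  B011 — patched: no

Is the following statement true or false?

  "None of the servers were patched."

False

'None of the servers were patched' holds iff A ∩ B = ∅ (|A ∩ B| = 0).
|A| = 15, |A ∩ B| = 1, |A ∖ B| = 14.
So the statement is false.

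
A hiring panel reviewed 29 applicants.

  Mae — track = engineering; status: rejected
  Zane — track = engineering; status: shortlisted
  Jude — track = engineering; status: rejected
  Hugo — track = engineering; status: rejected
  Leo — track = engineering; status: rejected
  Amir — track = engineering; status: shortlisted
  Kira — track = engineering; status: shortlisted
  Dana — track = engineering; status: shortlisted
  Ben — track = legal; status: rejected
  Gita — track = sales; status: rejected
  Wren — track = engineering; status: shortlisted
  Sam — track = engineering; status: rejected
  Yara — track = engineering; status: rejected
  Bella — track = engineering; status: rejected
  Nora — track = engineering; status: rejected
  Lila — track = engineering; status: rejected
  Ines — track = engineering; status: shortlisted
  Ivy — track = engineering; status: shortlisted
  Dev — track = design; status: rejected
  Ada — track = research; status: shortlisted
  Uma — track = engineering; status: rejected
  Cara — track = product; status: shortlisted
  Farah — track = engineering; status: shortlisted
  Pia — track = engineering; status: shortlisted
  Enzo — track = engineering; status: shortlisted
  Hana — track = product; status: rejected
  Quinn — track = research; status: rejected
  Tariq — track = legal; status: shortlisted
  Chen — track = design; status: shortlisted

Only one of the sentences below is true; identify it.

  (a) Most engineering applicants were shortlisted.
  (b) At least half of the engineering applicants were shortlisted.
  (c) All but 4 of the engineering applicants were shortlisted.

(b)

|A| = 20, |A ∩ B| = 10, |A ∖ B| = 10.
(a) requires |A ∩ B| > |A ∖ B|: false.
(b) requires |A ∩ B| ≥ |A ∖ B|: true.
(c) requires |A ∖ B| = 4: false.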